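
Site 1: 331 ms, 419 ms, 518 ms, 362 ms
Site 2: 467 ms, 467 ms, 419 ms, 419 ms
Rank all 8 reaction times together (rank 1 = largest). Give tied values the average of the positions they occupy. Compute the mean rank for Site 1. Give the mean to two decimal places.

Sorted (descending): 518, 467, 467, 419, 419, 419, 362, 331
The 2 values of 467 occupy positions 2–3 → average rank (2+3)/2 = 2.5.
The 3 values of 419 occupy positions 4–6 → average rank 5.
Site 1 values → pooled ranks: 331→8, 419→5, 518→1, 362→7
Mean rank = (8 + 5 + 1 + 7) / 4 = 5.25

5.25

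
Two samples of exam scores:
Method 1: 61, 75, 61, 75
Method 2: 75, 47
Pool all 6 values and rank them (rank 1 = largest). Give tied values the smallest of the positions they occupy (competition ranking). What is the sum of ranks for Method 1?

Sorted (descending): 75, 75, 75, 61, 61, 47
The 3 values of 75 occupy positions 1–3 → each gets rank 1.
The 2 values of 61 occupy positions 4–5 → each gets rank 4.
Method 1 values → pooled ranks: 61→4, 75→1, 61→4, 75→1
Rank sum = 4 + 1 + 4 + 1 = 10

10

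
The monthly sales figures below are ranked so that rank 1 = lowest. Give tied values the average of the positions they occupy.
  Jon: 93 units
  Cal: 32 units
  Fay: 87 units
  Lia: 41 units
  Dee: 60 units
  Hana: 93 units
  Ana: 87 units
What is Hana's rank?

Sorted (ascending): 32, 41, 60, 87, 87, 93, 93
The 2 values of 87 occupy positions 4–5 → average rank (4+5)/2 = 4.5.
The 2 values of 93 occupy positions 6–7 → average rank (6+7)/2 = 6.5.
Hana has value 93 units → rank 6.5.

6.5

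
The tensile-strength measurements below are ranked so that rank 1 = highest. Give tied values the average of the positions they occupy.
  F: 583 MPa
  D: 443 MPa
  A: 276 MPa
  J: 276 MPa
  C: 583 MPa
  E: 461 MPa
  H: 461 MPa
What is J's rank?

Sorted (descending): 583, 583, 461, 461, 443, 276, 276
The 2 values of 583 occupy positions 1–2 → average rank (1+2)/2 = 1.5.
The 2 values of 461 occupy positions 3–4 → average rank (3+4)/2 = 3.5.
The 2 values of 276 occupy positions 6–7 → average rank (6+7)/2 = 6.5.
J has value 276 MPa → rank 6.5.

6.5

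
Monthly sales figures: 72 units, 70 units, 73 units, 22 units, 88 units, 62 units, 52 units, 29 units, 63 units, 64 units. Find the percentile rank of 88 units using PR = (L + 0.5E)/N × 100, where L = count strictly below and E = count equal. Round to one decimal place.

N = 10.
Strictly below 88: 9. Equal to 88: 1.
PR = (9 + 0.5·1)/10 × 100 = 95.0

95.0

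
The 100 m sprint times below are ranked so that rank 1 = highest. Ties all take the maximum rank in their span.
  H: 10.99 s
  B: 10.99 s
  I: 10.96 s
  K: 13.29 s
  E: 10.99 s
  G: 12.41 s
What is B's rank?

Sorted (descending): 13.29, 12.41, 10.99, 10.99, 10.99, 10.96
The 3 values of 10.99 occupy positions 3–5 → each gets rank 5.
B has value 10.99 s → rank 5.

5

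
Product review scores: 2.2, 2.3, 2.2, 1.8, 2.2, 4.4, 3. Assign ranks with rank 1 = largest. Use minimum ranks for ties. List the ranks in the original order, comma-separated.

Sorted (descending): 4.4, 3, 2.3, 2.2, 2.2, 2.2, 1.8
The 3 values of 2.2 occupy positions 4–6 → each gets rank 4.

4, 3, 4, 7, 4, 1, 2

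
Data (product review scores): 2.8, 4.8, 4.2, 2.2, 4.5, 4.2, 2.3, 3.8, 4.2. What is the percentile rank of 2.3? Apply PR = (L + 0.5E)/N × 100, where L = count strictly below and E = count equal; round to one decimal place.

16.7

N = 9.
Strictly below 2.3: 1. Equal to 2.3: 1.
PR = (1 + 0.5·1)/9 × 100 = 16.7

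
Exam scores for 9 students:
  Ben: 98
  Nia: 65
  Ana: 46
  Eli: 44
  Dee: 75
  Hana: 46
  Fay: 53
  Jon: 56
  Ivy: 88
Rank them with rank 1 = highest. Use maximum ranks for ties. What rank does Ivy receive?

2

Sorted (descending): 98, 88, 75, 65, 56, 53, 46, 46, 44
The 2 values of 46 occupy positions 7–8 → each gets rank 8.
Ivy has value 88 → rank 2.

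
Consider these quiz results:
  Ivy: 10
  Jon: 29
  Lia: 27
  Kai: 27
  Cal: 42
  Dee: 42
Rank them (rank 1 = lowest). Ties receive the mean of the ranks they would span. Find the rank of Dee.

5.5

Sorted (ascending): 10, 27, 27, 29, 42, 42
The 2 values of 27 occupy positions 2–3 → average rank (2+3)/2 = 2.5.
The 2 values of 42 occupy positions 5–6 → average rank (5+6)/2 = 5.5.
Dee has value 42 → rank 5.5.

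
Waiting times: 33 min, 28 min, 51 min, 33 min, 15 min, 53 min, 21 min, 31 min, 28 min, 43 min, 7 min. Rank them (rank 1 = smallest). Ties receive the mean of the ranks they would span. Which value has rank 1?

7

Sorted (ascending): 7, 15, 21, 28, 28, 31, 33, 33, 43, 51, 53
The 2 values of 28 occupy positions 4–5 → average rank (4+5)/2 = 4.5.
The 2 values of 33 occupy positions 7–8 → average rank (7+8)/2 = 7.5.
Rank 1 → value 7.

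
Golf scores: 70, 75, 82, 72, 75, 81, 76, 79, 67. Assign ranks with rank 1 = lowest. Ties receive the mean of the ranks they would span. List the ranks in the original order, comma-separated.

Sorted (ascending): 67, 70, 72, 75, 75, 76, 79, 81, 82
The 2 values of 75 occupy positions 4–5 → average rank (4+5)/2 = 4.5.

2, 4.5, 9, 3, 4.5, 8, 6, 7, 1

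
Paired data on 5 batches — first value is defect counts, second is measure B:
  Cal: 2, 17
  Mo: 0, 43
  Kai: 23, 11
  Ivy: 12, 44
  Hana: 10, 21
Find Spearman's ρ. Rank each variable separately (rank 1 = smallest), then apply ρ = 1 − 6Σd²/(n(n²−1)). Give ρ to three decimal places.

-0.300

Ranks of variable 1: 2, 1, 5, 4, 3
Ranks of variable 2: 2, 4, 1, 5, 3
d = r₁ − r₂: 0, -3, 4, -1, 0
d²: 0, 9, 16, 1, 0; Σd² = 26
ρ = 1 − 6·26/(5·24) = 1 − 156/120 = -0.300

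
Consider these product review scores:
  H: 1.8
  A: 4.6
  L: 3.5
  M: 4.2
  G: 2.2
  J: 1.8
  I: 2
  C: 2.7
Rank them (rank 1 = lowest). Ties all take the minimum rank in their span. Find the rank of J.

1

Sorted (ascending): 1.8, 1.8, 2, 2.2, 2.7, 3.5, 4.2, 4.6
The 2 values of 1.8 occupy positions 1–2 → each gets rank 1.
J has value 1.8 → rank 1.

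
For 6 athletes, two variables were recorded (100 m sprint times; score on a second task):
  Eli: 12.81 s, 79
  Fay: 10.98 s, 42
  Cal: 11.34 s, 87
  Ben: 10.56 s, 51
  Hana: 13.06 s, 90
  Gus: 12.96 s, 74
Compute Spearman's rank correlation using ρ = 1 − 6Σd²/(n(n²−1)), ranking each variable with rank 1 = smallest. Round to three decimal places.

Ranks of variable 1: 4, 2, 3, 1, 6, 5
Ranks of variable 2: 4, 1, 5, 2, 6, 3
d = r₁ − r₂: 0, 1, -2, -1, 0, 2
d²: 0, 1, 4, 1, 0, 4; Σd² = 10
ρ = 1 − 6·10/(6·35) = 1 − 60/210 = 0.714

0.714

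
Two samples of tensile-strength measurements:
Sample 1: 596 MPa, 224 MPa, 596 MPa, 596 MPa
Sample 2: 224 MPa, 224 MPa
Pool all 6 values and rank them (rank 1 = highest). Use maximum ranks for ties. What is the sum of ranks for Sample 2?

12

Sorted (descending): 596, 596, 596, 224, 224, 224
The 3 values of 596 occupy positions 1–3 → each gets rank 3.
The 3 values of 224 occupy positions 4–6 → each gets rank 6.
Sample 2 values → pooled ranks: 224→6, 224→6
Rank sum = 6 + 6 = 12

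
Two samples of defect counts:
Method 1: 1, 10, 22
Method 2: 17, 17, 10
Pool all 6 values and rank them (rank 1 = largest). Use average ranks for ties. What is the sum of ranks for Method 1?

11.5

Sorted (descending): 22, 17, 17, 10, 10, 1
The 2 values of 17 occupy positions 2–3 → average rank (2+3)/2 = 2.5.
The 2 values of 10 occupy positions 4–5 → average rank (4+5)/2 = 4.5.
Method 1 values → pooled ranks: 1→6, 10→4.5, 22→1
Rank sum = 6 + 4.5 + 1 = 11.5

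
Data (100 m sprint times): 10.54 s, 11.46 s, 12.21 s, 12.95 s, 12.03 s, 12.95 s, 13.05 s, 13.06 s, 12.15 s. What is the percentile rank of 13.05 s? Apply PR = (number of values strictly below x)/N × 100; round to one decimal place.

77.8

N = 9.
Strictly below 13.05: 7. Equal to 13.05: 1.
PR = 7/9 × 100 = 77.8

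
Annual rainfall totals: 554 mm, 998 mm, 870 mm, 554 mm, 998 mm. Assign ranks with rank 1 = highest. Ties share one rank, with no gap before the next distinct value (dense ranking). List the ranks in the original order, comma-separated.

Sorted (descending): 998, 998, 870, 554, 554
The 2 values of 998 share dense rank 1.
The 2 values of 554 share dense rank 3.
Remaining distinct values take the next consecutive integers.

3, 1, 2, 3, 1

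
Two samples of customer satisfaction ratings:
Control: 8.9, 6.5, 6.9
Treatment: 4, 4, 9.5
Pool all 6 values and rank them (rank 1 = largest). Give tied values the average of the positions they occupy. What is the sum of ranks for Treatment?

Sorted (descending): 9.5, 8.9, 6.9, 6.5, 4, 4
The 2 values of 4 occupy positions 5–6 → average rank (5+6)/2 = 5.5.
Treatment values → pooled ranks: 4→5.5, 4→5.5, 9.5→1
Rank sum = 5.5 + 5.5 + 1 = 12

12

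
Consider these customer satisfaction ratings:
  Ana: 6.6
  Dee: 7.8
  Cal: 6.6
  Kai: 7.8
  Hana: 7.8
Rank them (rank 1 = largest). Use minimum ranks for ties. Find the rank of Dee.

Sorted (descending): 7.8, 7.8, 7.8, 6.6, 6.6
The 3 values of 7.8 occupy positions 1–3 → each gets rank 1.
The 2 values of 6.6 occupy positions 4–5 → each gets rank 4.
Dee has value 7.8 → rank 1.

1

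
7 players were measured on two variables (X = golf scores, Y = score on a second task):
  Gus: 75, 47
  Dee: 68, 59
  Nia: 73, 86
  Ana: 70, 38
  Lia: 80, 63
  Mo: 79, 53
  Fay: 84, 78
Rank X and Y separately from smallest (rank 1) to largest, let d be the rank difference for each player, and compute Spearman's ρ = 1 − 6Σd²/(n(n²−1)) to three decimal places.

Ranks of variable 1: 4, 1, 3, 2, 6, 5, 7
Ranks of variable 2: 2, 4, 7, 1, 5, 3, 6
d = r₁ − r₂: 2, -3, -4, 1, 1, 2, 1
d²: 4, 9, 16, 1, 1, 4, 1; Σd² = 36
ρ = 1 − 6·36/(7·48) = 1 − 216/336 = 0.357

0.357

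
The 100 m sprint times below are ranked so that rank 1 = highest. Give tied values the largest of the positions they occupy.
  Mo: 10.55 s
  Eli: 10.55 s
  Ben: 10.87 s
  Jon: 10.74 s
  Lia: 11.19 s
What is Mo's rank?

Sorted (descending): 11.19, 10.87, 10.74, 10.55, 10.55
The 2 values of 10.55 occupy positions 4–5 → each gets rank 5.
Mo has value 10.55 s → rank 5.

5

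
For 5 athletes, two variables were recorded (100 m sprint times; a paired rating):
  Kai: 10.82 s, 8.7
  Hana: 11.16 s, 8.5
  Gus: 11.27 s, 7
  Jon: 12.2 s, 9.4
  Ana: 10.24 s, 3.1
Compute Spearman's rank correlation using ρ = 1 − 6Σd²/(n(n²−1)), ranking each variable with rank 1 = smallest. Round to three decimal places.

Ranks of variable 1: 2, 3, 4, 5, 1
Ranks of variable 2: 4, 3, 2, 5, 1
d = r₁ − r₂: -2, 0, 2, 0, 0
d²: 4, 0, 4, 0, 0; Σd² = 8
ρ = 1 − 6·8/(5·24) = 1 − 48/120 = 0.600

0.600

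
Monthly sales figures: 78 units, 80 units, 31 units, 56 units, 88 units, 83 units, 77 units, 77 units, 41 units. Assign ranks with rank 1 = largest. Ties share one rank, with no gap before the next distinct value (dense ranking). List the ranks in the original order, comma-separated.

Sorted (descending): 88, 83, 80, 78, 77, 77, 56, 41, 31
The 2 values of 77 share dense rank 5.
Remaining distinct values take the next consecutive integers.

4, 3, 8, 6, 1, 2, 5, 5, 7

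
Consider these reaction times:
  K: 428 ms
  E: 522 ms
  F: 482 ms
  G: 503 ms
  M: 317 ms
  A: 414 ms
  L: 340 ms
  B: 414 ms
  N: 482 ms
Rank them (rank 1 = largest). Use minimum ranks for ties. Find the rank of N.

3

Sorted (descending): 522, 503, 482, 482, 428, 414, 414, 340, 317
The 2 values of 482 occupy positions 3–4 → each gets rank 3.
The 2 values of 414 occupy positions 6–7 → each gets rank 6.
N has value 482 ms → rank 3.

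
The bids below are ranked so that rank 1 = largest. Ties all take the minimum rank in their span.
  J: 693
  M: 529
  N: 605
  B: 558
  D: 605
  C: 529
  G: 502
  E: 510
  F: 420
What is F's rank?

Sorted (descending): 693, 605, 605, 558, 529, 529, 510, 502, 420
The 2 values of 605 occupy positions 2–3 → each gets rank 2.
The 2 values of 529 occupy positions 5–6 → each gets rank 5.
F has value 420 → rank 9.

9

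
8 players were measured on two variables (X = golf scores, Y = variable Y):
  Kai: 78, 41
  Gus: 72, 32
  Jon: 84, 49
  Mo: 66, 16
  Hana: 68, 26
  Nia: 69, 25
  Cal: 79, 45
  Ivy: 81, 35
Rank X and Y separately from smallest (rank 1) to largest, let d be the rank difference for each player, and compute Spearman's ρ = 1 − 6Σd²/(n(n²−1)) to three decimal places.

0.905

Ranks of variable 1: 5, 4, 8, 1, 2, 3, 6, 7
Ranks of variable 2: 6, 4, 8, 1, 3, 2, 7, 5
d = r₁ − r₂: -1, 0, 0, 0, -1, 1, -1, 2
d²: 1, 0, 0, 0, 1, 1, 1, 4; Σd² = 8
ρ = 1 − 6·8/(8·63) = 1 − 48/504 = 0.905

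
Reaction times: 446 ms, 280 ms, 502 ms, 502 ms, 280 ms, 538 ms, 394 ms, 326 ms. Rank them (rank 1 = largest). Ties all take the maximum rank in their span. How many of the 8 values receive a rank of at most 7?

6

Sorted (descending): 538, 502, 502, 446, 394, 326, 280, 280
The 2 values of 502 occupy positions 2–3 → each gets rank 3.
The 2 values of 280 occupy positions 7–8 → each gets rank 8.
Ranks ≤ 7: {1, 3, 3, 4, 5, 6} → 6 values.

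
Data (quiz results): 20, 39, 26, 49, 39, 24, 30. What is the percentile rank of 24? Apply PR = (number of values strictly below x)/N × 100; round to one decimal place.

N = 7.
Strictly below 24: 1. Equal to 24: 1.
PR = 1/7 × 100 = 14.3

14.3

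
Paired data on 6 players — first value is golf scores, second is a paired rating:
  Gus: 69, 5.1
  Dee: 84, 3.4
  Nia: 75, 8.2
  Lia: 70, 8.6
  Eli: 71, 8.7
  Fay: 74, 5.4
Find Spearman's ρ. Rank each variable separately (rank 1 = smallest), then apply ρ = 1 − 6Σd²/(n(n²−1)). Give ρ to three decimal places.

Ranks of variable 1: 1, 6, 5, 2, 3, 4
Ranks of variable 2: 2, 1, 4, 5, 6, 3
d = r₁ − r₂: -1, 5, 1, -3, -3, 1
d²: 1, 25, 1, 9, 9, 1; Σd² = 46
ρ = 1 − 6·46/(6·35) = 1 − 276/210 = -0.314

-0.314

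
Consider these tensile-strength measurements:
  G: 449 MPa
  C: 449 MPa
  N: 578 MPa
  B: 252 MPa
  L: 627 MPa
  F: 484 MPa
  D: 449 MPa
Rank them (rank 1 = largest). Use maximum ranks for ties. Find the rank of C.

Sorted (descending): 627, 578, 484, 449, 449, 449, 252
The 3 values of 449 occupy positions 4–6 → each gets rank 6.
C has value 449 MPa → rank 6.

6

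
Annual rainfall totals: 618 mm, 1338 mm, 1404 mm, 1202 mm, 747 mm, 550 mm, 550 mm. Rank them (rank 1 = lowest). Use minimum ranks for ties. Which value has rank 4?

747

Sorted (ascending): 550, 550, 618, 747, 1202, 1338, 1404
The 2 values of 550 occupy positions 1–2 → each gets rank 1.
Rank 4 → value 747.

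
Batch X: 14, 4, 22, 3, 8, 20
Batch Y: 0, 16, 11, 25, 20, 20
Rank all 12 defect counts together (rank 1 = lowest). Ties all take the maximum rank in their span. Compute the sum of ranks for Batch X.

36

Sorted (ascending): 0, 3, 4, 8, 11, 14, 16, 20, 20, 20, 22, 25
The 3 values of 20 occupy positions 8–10 → each gets rank 10.
Batch X values → pooled ranks: 14→6, 4→3, 22→11, 3→2, 8→4, 20→10
Rank sum = 6 + 3 + 11 + 2 + 4 + 10 = 36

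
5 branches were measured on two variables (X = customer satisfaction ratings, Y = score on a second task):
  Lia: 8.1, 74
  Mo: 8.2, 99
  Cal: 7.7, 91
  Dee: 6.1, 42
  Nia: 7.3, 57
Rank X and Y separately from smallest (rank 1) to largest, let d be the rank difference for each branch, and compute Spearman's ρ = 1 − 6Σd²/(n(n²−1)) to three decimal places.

0.900

Ranks of variable 1: 4, 5, 3, 1, 2
Ranks of variable 2: 3, 5, 4, 1, 2
d = r₁ − r₂: 1, 0, -1, 0, 0
d²: 1, 0, 1, 0, 0; Σd² = 2
ρ = 1 − 6·2/(5·24) = 1 − 12/120 = 0.900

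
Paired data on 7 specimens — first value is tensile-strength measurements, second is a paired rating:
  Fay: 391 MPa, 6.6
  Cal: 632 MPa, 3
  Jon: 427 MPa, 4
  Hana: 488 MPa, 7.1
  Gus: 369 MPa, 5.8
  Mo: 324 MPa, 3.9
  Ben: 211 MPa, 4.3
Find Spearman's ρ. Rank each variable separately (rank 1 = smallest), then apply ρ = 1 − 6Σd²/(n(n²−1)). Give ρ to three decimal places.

Ranks of variable 1: 4, 7, 5, 6, 3, 2, 1
Ranks of variable 2: 6, 1, 3, 7, 5, 2, 4
d = r₁ − r₂: -2, 6, 2, -1, -2, 0, -3
d²: 4, 36, 4, 1, 4, 0, 9; Σd² = 58
ρ = 1 − 6·58/(7·48) = 1 − 348/336 = -0.036

-0.036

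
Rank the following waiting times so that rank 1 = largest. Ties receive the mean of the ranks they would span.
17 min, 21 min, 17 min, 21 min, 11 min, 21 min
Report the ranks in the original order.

Sorted (descending): 21, 21, 21, 17, 17, 11
The 3 values of 21 occupy positions 1–3 → average rank 2.
The 2 values of 17 occupy positions 4–5 → average rank (4+5)/2 = 4.5.

4.5, 2, 4.5, 2, 6, 2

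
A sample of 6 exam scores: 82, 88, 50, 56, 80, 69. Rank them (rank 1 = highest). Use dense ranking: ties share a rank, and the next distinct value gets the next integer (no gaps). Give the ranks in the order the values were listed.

2, 1, 6, 5, 3, 4

Sorted (descending): 88, 82, 80, 69, 56, 50
No ties — each value takes its position as its rank.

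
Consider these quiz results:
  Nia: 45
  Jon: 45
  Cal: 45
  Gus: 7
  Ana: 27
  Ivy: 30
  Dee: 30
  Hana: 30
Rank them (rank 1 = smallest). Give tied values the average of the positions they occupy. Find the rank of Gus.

1

Sorted (ascending): 7, 27, 30, 30, 30, 45, 45, 45
The 3 values of 30 occupy positions 3–5 → average rank 4.
The 3 values of 45 occupy positions 6–8 → average rank 7.
Gus has value 7 → rank 1.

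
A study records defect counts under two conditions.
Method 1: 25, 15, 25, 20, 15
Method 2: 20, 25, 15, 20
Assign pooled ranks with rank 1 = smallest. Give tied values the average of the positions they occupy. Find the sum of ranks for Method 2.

20

Sorted (ascending): 15, 15, 15, 20, 20, 20, 25, 25, 25
The 3 values of 15 occupy positions 1–3 → average rank 2.
The 3 values of 20 occupy positions 4–6 → average rank 5.
The 3 values of 25 occupy positions 7–9 → average rank 8.
Method 2 values → pooled ranks: 20→5, 25→8, 15→2, 20→5
Rank sum = 5 + 8 + 2 + 5 = 20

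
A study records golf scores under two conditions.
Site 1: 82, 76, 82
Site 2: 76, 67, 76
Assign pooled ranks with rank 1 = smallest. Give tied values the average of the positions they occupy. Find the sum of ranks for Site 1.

Sorted (ascending): 67, 76, 76, 76, 82, 82
The 3 values of 76 occupy positions 2–4 → average rank 3.
The 2 values of 82 occupy positions 5–6 → average rank (5+6)/2 = 5.5.
Site 1 values → pooled ranks: 82→5.5, 76→3, 82→5.5
Rank sum = 5.5 + 3 + 5.5 = 14

14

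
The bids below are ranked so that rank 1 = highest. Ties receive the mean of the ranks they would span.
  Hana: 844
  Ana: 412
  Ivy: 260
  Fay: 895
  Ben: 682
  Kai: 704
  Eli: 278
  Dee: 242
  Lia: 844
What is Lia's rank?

Sorted (descending): 895, 844, 844, 704, 682, 412, 278, 260, 242
The 2 values of 844 occupy positions 2–3 → average rank (2+3)/2 = 2.5.
Lia has value 844 → rank 2.5.

2.5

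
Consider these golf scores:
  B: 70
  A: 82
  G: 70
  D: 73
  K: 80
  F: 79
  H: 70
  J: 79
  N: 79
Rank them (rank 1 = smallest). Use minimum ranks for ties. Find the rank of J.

Sorted (ascending): 70, 70, 70, 73, 79, 79, 79, 80, 82
The 3 values of 70 occupy positions 1–3 → each gets rank 1.
The 3 values of 79 occupy positions 5–7 → each gets rank 5.
J has value 79 → rank 5.

5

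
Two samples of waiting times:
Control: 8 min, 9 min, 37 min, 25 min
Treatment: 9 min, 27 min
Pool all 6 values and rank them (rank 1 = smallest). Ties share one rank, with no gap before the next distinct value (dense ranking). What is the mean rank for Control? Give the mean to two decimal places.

Sorted (ascending): 8, 9, 9, 25, 27, 37
The 2 values of 9 share dense rank 2.
Remaining distinct values take the next consecutive integers.
Control values → pooled ranks: 8→1, 9→2, 37→5, 25→3
Mean rank = (1 + 2 + 5 + 3) / 4 = 2.75

2.75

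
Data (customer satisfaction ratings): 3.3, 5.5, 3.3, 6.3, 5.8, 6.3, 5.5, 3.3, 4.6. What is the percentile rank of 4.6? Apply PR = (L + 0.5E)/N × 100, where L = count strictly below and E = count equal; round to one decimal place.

38.9

N = 9.
Strictly below 4.6: 3. Equal to 4.6: 1.
PR = (3 + 0.5·1)/9 × 100 = 38.9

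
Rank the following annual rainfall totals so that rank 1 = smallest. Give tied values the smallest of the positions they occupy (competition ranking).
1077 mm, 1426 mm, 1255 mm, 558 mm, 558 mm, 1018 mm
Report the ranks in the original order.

Sorted (ascending): 558, 558, 1018, 1077, 1255, 1426
The 2 values of 558 occupy positions 1–2 → each gets rank 1.

4, 6, 5, 1, 1, 3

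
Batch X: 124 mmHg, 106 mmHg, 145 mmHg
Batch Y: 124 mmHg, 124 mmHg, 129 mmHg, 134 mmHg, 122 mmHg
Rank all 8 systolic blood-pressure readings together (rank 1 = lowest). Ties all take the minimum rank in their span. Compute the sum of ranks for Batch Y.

Sorted (ascending): 106, 122, 124, 124, 124, 129, 134, 145
The 3 values of 124 occupy positions 3–5 → each gets rank 3.
Batch Y values → pooled ranks: 124→3, 124→3, 129→6, 134→7, 122→2
Rank sum = 3 + 3 + 6 + 7 + 2 = 21

21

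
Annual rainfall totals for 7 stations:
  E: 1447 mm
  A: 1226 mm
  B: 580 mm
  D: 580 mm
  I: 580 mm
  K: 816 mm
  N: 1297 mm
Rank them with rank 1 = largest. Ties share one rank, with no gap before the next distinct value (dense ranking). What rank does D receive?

Sorted (descending): 1447, 1297, 1226, 816, 580, 580, 580
The 3 values of 580 share dense rank 5.
Remaining distinct values take the next consecutive integers.
D has value 580 mm → rank 5.

5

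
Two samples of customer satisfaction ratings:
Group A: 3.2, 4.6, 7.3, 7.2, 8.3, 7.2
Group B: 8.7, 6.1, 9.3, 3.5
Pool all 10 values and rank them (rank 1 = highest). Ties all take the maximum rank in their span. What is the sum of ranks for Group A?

37

Sorted (descending): 9.3, 8.7, 8.3, 7.3, 7.2, 7.2, 6.1, 4.6, 3.5, 3.2
The 2 values of 7.2 occupy positions 5–6 → each gets rank 6.
Group A values → pooled ranks: 3.2→10, 4.6→8, 7.3→4, 7.2→6, 8.3→3, 7.2→6
Rank sum = 10 + 8 + 4 + 6 + 3 + 6 = 37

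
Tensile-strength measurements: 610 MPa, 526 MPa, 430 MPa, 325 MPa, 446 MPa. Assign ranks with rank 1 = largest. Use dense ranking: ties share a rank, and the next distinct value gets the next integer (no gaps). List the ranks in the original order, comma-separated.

1, 2, 4, 5, 3

Sorted (descending): 610, 526, 446, 430, 325
No ties — each value takes its position as its rank.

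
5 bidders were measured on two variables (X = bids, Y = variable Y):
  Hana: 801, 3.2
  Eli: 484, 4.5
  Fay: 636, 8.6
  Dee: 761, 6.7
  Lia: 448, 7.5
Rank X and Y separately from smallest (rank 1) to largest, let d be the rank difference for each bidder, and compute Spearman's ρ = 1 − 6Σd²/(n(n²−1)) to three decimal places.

-0.500

Ranks of variable 1: 5, 2, 3, 4, 1
Ranks of variable 2: 1, 2, 5, 3, 4
d = r₁ − r₂: 4, 0, -2, 1, -3
d²: 16, 0, 4, 1, 9; Σd² = 30
ρ = 1 − 6·30/(5·24) = 1 − 180/120 = -0.500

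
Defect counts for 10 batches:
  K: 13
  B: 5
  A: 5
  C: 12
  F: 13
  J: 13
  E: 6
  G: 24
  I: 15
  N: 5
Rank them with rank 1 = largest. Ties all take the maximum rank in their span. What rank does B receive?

10

Sorted (descending): 24, 15, 13, 13, 13, 12, 6, 5, 5, 5
The 3 values of 13 occupy positions 3–5 → each gets rank 5.
The 3 values of 5 occupy positions 8–10 → each gets rank 10.
B has value 5 → rank 10.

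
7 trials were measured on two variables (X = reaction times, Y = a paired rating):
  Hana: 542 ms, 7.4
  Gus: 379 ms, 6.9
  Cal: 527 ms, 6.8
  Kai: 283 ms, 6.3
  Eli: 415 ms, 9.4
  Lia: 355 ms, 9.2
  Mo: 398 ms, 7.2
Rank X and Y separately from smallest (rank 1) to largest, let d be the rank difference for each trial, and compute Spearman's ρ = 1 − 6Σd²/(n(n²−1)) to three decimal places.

0.286

Ranks of variable 1: 7, 3, 6, 1, 5, 2, 4
Ranks of variable 2: 5, 3, 2, 1, 7, 6, 4
d = r₁ − r₂: 2, 0, 4, 0, -2, -4, 0
d²: 4, 0, 16, 0, 4, 16, 0; Σd² = 40
ρ = 1 − 6·40/(7·48) = 1 − 240/336 = 0.286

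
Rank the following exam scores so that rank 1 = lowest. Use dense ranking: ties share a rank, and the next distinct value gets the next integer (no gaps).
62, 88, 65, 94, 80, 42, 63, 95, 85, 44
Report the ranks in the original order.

Sorted (ascending): 42, 44, 62, 63, 65, 80, 85, 88, 94, 95
No ties — each value takes its position as its rank.

3, 8, 5, 9, 6, 1, 4, 10, 7, 2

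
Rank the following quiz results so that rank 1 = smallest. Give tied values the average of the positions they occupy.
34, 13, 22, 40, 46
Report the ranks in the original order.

3, 1, 2, 4, 5

Sorted (ascending): 13, 22, 34, 40, 46
No ties — each value takes its position as its rank.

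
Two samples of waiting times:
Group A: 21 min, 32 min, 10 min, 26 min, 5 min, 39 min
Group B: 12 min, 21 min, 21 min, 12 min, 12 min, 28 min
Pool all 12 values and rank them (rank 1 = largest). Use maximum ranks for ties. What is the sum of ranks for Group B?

47

Sorted (descending): 39, 32, 28, 26, 21, 21, 21, 12, 12, 12, 10, 5
The 3 values of 21 occupy positions 5–7 → each gets rank 7.
The 3 values of 12 occupy positions 8–10 → each gets rank 10.
Group B values → pooled ranks: 12→10, 21→7, 21→7, 12→10, 12→10, 28→3
Rank sum = 10 + 7 + 7 + 10 + 10 + 3 = 47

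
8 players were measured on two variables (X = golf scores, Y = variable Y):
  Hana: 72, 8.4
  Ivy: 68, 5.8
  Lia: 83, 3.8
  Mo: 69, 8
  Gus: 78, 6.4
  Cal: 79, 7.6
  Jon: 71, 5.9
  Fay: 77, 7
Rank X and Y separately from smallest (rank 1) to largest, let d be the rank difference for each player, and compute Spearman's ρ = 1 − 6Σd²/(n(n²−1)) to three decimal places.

-0.143

Ranks of variable 1: 4, 1, 8, 2, 6, 7, 3, 5
Ranks of variable 2: 8, 2, 1, 7, 4, 6, 3, 5
d = r₁ − r₂: -4, -1, 7, -5, 2, 1, 0, 0
d²: 16, 1, 49, 25, 4, 1, 0, 0; Σd² = 96
ρ = 1 − 6·96/(8·63) = 1 − 576/504 = -0.143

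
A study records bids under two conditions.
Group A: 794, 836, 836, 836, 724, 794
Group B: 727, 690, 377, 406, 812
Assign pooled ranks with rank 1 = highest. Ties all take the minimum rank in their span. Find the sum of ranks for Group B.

Sorted (descending): 836, 836, 836, 812, 794, 794, 727, 724, 690, 406, 377
The 3 values of 836 occupy positions 1–3 → each gets rank 1.
The 2 values of 794 occupy positions 5–6 → each gets rank 5.
Group B values → pooled ranks: 727→7, 690→9, 377→11, 406→10, 812→4
Rank sum = 7 + 9 + 11 + 10 + 4 = 41

41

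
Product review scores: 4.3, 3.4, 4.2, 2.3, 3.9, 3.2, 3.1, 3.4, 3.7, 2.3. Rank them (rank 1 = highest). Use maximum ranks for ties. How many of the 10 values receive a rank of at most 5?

4

Sorted (descending): 4.3, 4.2, 3.9, 3.7, 3.4, 3.4, 3.2, 3.1, 2.3, 2.3
The 2 values of 3.4 occupy positions 5–6 → each gets rank 6.
The 2 values of 2.3 occupy positions 9–10 → each gets rank 10.
Ranks ≤ 5: {1, 2, 3, 4} → 4 values.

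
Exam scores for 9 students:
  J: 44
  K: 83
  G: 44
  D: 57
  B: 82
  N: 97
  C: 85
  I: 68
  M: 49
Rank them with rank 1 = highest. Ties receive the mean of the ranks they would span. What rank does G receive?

Sorted (descending): 97, 85, 83, 82, 68, 57, 49, 44, 44
The 2 values of 44 occupy positions 8–9 → average rank (8+9)/2 = 8.5.
G has value 44 → rank 8.5.

8.5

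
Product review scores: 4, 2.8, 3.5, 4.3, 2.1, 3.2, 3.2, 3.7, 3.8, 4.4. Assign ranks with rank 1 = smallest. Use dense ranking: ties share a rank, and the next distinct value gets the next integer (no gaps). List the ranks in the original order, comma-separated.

Sorted (ascending): 2.1, 2.8, 3.2, 3.2, 3.5, 3.7, 3.8, 4, 4.3, 4.4
The 2 values of 3.2 share dense rank 3.
Remaining distinct values take the next consecutive integers.

7, 2, 4, 8, 1, 3, 3, 5, 6, 9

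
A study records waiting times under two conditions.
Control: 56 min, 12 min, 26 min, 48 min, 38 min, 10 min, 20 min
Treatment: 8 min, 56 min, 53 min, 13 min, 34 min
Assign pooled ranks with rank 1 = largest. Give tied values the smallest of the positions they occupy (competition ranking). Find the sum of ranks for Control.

46

Sorted (descending): 56, 56, 53, 48, 38, 34, 26, 20, 13, 12, 10, 8
The 2 values of 56 occupy positions 1–2 → each gets rank 1.
Control values → pooled ranks: 56→1, 12→10, 26→7, 48→4, 38→5, 10→11, 20→8
Rank sum = 1 + 10 + 7 + 4 + 5 + 11 + 8 = 46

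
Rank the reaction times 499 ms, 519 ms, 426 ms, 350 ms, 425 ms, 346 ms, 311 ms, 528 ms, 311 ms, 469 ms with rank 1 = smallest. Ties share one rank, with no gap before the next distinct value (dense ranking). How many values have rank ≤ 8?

9

Sorted (ascending): 311, 311, 346, 350, 425, 426, 469, 499, 519, 528
The 2 values of 311 share dense rank 1.
Remaining distinct values take the next consecutive integers.
Ranks ≤ 8: {1, 1, 2, 3, 4, 5, 6, 7, 8} → 9 values.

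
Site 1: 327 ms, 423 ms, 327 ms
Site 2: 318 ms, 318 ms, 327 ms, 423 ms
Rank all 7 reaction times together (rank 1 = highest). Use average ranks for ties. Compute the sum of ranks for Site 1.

9.5

Sorted (descending): 423, 423, 327, 327, 327, 318, 318
The 2 values of 423 occupy positions 1–2 → average rank (1+2)/2 = 1.5.
The 3 values of 327 occupy positions 3–5 → average rank 4.
The 2 values of 318 occupy positions 6–7 → average rank (6+7)/2 = 6.5.
Site 1 values → pooled ranks: 327→4, 423→1.5, 327→4
Rank sum = 4 + 1.5 + 4 = 9.5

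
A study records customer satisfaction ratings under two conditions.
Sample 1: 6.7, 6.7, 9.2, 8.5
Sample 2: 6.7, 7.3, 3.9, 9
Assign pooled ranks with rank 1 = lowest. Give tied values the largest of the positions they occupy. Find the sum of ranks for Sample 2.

17

Sorted (ascending): 3.9, 6.7, 6.7, 6.7, 7.3, 8.5, 9, 9.2
The 3 values of 6.7 occupy positions 2–4 → each gets rank 4.
Sample 2 values → pooled ranks: 6.7→4, 7.3→5, 3.9→1, 9→7
Rank sum = 4 + 5 + 1 + 7 = 17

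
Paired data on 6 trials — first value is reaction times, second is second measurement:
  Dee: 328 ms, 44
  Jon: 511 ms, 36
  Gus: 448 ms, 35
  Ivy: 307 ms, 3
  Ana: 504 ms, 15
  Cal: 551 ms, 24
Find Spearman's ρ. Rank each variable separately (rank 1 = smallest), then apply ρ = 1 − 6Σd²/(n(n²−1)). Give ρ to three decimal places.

0.143

Ranks of variable 1: 2, 5, 3, 1, 4, 6
Ranks of variable 2: 6, 5, 4, 1, 2, 3
d = r₁ − r₂: -4, 0, -1, 0, 2, 3
d²: 16, 0, 1, 0, 4, 9; Σd² = 30
ρ = 1 − 6·30/(6·35) = 1 − 180/210 = 0.143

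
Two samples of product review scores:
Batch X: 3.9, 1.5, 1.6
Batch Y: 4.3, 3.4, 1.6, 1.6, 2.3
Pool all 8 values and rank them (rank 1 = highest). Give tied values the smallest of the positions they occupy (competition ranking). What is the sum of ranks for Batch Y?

18

Sorted (descending): 4.3, 3.9, 3.4, 2.3, 1.6, 1.6, 1.6, 1.5
The 3 values of 1.6 occupy positions 5–7 → each gets rank 5.
Batch Y values → pooled ranks: 4.3→1, 3.4→3, 1.6→5, 1.6→5, 2.3→4
Rank sum = 1 + 3 + 5 + 5 + 4 = 18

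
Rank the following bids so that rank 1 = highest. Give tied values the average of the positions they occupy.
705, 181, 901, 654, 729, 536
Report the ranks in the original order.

3, 6, 1, 4, 2, 5

Sorted (descending): 901, 729, 705, 654, 536, 181
No ties — each value takes its position as its rank.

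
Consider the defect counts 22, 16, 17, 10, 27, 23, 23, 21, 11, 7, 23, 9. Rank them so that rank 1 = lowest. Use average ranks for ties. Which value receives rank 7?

Sorted (ascending): 7, 9, 10, 11, 16, 17, 21, 22, 23, 23, 23, 27
The 3 values of 23 occupy positions 9–11 → average rank 10.
Rank 7 → value 21.

21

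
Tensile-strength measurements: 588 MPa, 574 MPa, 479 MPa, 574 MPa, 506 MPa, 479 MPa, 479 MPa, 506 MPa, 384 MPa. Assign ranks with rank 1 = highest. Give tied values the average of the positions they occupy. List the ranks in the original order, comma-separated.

Sorted (descending): 588, 574, 574, 506, 506, 479, 479, 479, 384
The 2 values of 574 occupy positions 2–3 → average rank (2+3)/2 = 2.5.
The 2 values of 506 occupy positions 4–5 → average rank (4+5)/2 = 4.5.
The 3 values of 479 occupy positions 6–8 → average rank 7.

1, 2.5, 7, 2.5, 4.5, 7, 7, 4.5, 9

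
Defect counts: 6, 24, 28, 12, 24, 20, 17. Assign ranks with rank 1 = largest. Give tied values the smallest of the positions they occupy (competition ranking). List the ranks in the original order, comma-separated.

Sorted (descending): 28, 24, 24, 20, 17, 12, 6
The 2 values of 24 occupy positions 2–3 → each gets rank 2.

7, 2, 1, 6, 2, 4, 5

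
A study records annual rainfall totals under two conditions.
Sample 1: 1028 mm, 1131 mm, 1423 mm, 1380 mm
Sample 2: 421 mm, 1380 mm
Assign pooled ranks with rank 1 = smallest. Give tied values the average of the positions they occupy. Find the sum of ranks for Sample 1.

15.5

Sorted (ascending): 421, 1028, 1131, 1380, 1380, 1423
The 2 values of 1380 occupy positions 4–5 → average rank (4+5)/2 = 4.5.
Sample 1 values → pooled ranks: 1028→2, 1131→3, 1423→6, 1380→4.5
Rank sum = 2 + 3 + 6 + 4.5 = 15.5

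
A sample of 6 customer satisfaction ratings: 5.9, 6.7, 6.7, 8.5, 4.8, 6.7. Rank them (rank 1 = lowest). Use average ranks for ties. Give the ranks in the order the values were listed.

2, 4, 4, 6, 1, 4

Sorted (ascending): 4.8, 5.9, 6.7, 6.7, 6.7, 8.5
The 3 values of 6.7 occupy positions 3–5 → average rank 4.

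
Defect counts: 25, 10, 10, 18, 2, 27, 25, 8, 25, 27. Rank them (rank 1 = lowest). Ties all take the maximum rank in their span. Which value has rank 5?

18

Sorted (ascending): 2, 8, 10, 10, 18, 25, 25, 25, 27, 27
The 2 values of 10 occupy positions 3–4 → each gets rank 4.
The 3 values of 25 occupy positions 6–8 → each gets rank 8.
The 2 values of 27 occupy positions 9–10 → each gets rank 10.
Rank 5 → value 18.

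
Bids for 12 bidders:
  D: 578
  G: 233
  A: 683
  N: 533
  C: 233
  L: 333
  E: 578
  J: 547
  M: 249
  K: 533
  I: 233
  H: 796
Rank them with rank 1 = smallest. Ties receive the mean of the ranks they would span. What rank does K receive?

Sorted (ascending): 233, 233, 233, 249, 333, 533, 533, 547, 578, 578, 683, 796
The 3 values of 233 occupy positions 1–3 → average rank 2.
The 2 values of 533 occupy positions 6–7 → average rank (6+7)/2 = 6.5.
The 2 values of 578 occupy positions 9–10 → average rank (9+10)/2 = 9.5.
K has value 533 → rank 6.5.

6.5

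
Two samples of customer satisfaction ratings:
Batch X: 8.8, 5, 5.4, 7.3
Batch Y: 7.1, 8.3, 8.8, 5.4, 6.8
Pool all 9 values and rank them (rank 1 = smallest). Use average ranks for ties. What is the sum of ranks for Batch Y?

27

Sorted (ascending): 5, 5.4, 5.4, 6.8, 7.1, 7.3, 8.3, 8.8, 8.8
The 2 values of 5.4 occupy positions 2–3 → average rank (2+3)/2 = 2.5.
The 2 values of 8.8 occupy positions 8–9 → average rank (8+9)/2 = 8.5.
Batch Y values → pooled ranks: 7.1→5, 8.3→7, 8.8→8.5, 5.4→2.5, 6.8→4
Rank sum = 5 + 7 + 8.5 + 2.5 + 4 = 27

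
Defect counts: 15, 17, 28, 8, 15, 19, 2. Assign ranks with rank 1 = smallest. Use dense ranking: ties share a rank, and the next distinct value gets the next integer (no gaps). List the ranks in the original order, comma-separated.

3, 4, 6, 2, 3, 5, 1

Sorted (ascending): 2, 8, 15, 15, 17, 19, 28
The 2 values of 15 share dense rank 3.
Remaining distinct values take the next consecutive integers.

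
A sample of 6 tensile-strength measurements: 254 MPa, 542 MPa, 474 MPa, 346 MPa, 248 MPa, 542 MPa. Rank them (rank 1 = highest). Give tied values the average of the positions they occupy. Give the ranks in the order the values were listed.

5, 1.5, 3, 4, 6, 1.5

Sorted (descending): 542, 542, 474, 346, 254, 248
The 2 values of 542 occupy positions 1–2 → average rank (1+2)/2 = 1.5.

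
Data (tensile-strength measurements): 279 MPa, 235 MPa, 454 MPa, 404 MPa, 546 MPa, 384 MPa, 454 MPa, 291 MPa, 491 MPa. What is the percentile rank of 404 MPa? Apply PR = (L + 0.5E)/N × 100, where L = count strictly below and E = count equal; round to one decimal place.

50.0

N = 9.
Strictly below 404: 4. Equal to 404: 1.
PR = (4 + 0.5·1)/9 × 100 = 50.0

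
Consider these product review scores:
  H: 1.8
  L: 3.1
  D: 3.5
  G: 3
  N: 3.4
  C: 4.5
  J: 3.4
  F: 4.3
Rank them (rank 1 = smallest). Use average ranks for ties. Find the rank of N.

4.5

Sorted (ascending): 1.8, 3, 3.1, 3.4, 3.4, 3.5, 4.3, 4.5
The 2 values of 3.4 occupy positions 4–5 → average rank (4+5)/2 = 4.5.
N has value 3.4 → rank 4.5.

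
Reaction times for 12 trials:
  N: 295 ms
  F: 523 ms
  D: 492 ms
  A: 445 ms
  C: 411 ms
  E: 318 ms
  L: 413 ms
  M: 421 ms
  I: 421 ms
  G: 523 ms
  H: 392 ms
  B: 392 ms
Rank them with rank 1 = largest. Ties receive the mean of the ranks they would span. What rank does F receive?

Sorted (descending): 523, 523, 492, 445, 421, 421, 413, 411, 392, 392, 318, 295
The 2 values of 523 occupy positions 1–2 → average rank (1+2)/2 = 1.5.
The 2 values of 421 occupy positions 5–6 → average rank (5+6)/2 = 5.5.
The 2 values of 392 occupy positions 9–10 → average rank (9+10)/2 = 9.5.
F has value 523 ms → rank 1.5.

1.5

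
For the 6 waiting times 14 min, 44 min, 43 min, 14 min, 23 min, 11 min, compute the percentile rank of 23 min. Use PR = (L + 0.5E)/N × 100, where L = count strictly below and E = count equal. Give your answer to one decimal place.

N = 6.
Strictly below 23: 3. Equal to 23: 1.
PR = (3 + 0.5·1)/6 × 100 = 58.3

58.3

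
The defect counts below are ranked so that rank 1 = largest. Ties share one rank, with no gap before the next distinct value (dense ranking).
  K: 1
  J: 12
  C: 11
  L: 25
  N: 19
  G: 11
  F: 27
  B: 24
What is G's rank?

Sorted (descending): 27, 25, 24, 19, 12, 11, 11, 1
The 2 values of 11 share dense rank 6.
Remaining distinct values take the next consecutive integers.
G has value 11 → rank 6.

6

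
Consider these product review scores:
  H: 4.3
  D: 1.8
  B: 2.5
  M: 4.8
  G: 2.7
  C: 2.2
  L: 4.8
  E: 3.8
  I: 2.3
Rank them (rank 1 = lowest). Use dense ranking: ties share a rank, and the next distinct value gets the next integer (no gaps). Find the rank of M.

Sorted (ascending): 1.8, 2.2, 2.3, 2.5, 2.7, 3.8, 4.3, 4.8, 4.8
The 2 values of 4.8 share dense rank 8.
Remaining distinct values take the next consecutive integers.
M has value 4.8 → rank 8.

8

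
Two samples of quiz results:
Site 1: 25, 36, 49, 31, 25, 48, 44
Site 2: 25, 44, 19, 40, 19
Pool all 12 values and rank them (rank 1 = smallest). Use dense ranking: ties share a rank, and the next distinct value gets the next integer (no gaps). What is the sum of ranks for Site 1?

Sorted (ascending): 19, 19, 25, 25, 25, 31, 36, 40, 44, 44, 48, 49
The 2 values of 19 share dense rank 1.
The 3 values of 25 share dense rank 2.
The 2 values of 44 share dense rank 6.
Remaining distinct values take the next consecutive integers.
Site 1 values → pooled ranks: 25→2, 36→4, 49→8, 31→3, 25→2, 48→7, 44→6
Rank sum = 2 + 4 + 8 + 3 + 2 + 7 + 6 = 32

32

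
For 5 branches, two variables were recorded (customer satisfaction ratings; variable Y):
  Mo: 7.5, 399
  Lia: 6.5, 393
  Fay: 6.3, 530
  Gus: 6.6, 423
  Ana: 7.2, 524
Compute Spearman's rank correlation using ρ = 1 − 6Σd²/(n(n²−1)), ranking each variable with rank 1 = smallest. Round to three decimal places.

Ranks of variable 1: 5, 2, 1, 3, 4
Ranks of variable 2: 2, 1, 5, 3, 4
d = r₁ − r₂: 3, 1, -4, 0, 0
d²: 9, 1, 16, 0, 0; Σd² = 26
ρ = 1 − 6·26/(5·24) = 1 − 156/120 = -0.300

-0.300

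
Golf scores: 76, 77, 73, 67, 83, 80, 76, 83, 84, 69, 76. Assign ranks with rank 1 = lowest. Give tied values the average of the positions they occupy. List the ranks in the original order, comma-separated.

5, 7, 3, 1, 9.5, 8, 5, 9.5, 11, 2, 5

Sorted (ascending): 67, 69, 73, 76, 76, 76, 77, 80, 83, 83, 84
The 3 values of 76 occupy positions 4–6 → average rank 5.
The 2 values of 83 occupy positions 9–10 → average rank (9+10)/2 = 9.5.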